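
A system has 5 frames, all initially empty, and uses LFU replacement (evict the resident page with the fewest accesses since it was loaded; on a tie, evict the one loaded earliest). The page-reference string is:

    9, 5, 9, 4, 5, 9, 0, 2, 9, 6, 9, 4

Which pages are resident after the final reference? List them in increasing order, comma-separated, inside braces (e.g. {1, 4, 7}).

{2, 4, 5, 6, 9}

9 -> miss, frames (9)
5 -> miss, frames (9 5)
9 -> hit
4 -> miss, frames (9 5 4)
5 -> hit
9 -> hit
0 -> miss, frames (9 5 4 0)
2 -> miss, frames (9 5 4 0 2)
9 -> hit
6 -> miss, evict 4, frames (9 5 0 2 6)
9 -> hit
4 -> miss, evict 0, frames (9 5 2 6 4)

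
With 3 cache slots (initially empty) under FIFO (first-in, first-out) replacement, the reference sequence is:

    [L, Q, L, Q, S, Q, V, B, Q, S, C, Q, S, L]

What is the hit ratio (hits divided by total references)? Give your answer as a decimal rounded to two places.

L -> fault, frames [L]
Q -> fault, frames [L, Q]
L -> hit
Q -> hit
S -> fault, frames [L, Q, S]
Q -> hit
V -> fault, evict L, frames [Q, S, V]
B -> fault, evict Q, frames [S, V, B]
Q -> fault, evict S, frames [V, B, Q]
S -> fault, evict V, frames [B, Q, S]
C -> fault, evict B, frames [Q, S, C]
Q -> hit
S -> hit
L -> fault, evict Q, frames [S, C, L]
Hits: 5 of 14 references → 5/14 = 0.3571.

0.36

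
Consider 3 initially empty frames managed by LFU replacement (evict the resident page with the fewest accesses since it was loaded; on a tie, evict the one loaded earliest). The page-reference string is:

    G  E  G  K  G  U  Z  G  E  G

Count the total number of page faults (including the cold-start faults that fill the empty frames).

6

G: miss, frames [G]
E: miss, frames [G, E]
G: hit
K: miss, frames [G, E, K]
G: hit
U: miss, evict E, frames [G, K, U]
Z: miss, evict K, frames [G, U, Z]
G: hit
E: miss, evict U, frames [G, Z, E]
G: hit
Page faults: 6.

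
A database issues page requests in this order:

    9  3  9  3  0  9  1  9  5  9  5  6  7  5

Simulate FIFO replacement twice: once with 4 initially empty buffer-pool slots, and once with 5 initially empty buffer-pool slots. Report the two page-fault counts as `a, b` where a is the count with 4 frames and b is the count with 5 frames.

8, 7

4 frames: F F . . F . F . F F . F F . → 8 faults.
5 frames: F F . . F . F . F . . F F . → 7 faults.
7 < 8: adding a frame reduced faults, as is typical.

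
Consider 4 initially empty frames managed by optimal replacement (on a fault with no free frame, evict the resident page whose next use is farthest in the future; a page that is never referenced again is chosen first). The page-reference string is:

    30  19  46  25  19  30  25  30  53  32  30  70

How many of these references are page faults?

7

30 → fault, frames [30]
19 → fault, frames [30, 19]
46 → fault, frames [30, 19, 46]
25 → fault, frames [30, 19, 46, 25]
19 → hit
30 → hit
25 → hit
30 → hit
53 → fault, evict 25, frames [30, 19, 46, 53]
32 → fault, evict 53, frames [30, 19, 46, 32]
30 → hit
70 → fault, evict 32, frames [30, 19, 46, 70]
Page faults: 7.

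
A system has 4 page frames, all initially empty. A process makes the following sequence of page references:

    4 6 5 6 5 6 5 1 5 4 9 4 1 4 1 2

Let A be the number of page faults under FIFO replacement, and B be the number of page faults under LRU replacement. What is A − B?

1

Under FIFO: F F F . . . . F . . F F . . . F → 7 faults.
Under LRU: F F F . . . . F . . F . . . . F → 6 faults.
A − B = 7 − 6 = 1.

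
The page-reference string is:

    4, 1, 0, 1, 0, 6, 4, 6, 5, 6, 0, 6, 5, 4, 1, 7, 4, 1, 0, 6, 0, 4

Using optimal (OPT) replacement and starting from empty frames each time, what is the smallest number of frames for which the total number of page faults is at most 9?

4

f=1: 22 faults
f=2: 15 faults
f=3: 10 faults
f=4: 8 faults
f=5: 6 faults
f=6: 6 faults
Smallest f with faults ≤ 9 is 4.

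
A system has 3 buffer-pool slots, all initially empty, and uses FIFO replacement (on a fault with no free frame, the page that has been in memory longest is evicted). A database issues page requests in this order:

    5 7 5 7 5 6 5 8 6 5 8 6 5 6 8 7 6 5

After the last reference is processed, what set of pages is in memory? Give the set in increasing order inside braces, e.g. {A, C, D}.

5 -> miss, frames [5]
7 -> miss, frames [5, 7]
5 -> hit
7 -> hit
5 -> hit
6 -> miss, frames [5, 7, 6]
5 -> hit
8 -> miss, evict 5, frames [7, 6, 8]
6 -> hit
5 -> miss, evict 7, frames [6, 8, 5]
8 -> hit
6 -> hit
5 -> hit
6 -> hit
8 -> hit
7 -> miss, evict 6, frames [8, 5, 7]
6 -> miss, evict 8, frames [5, 7, 6]
5 -> hit

{5, 6, 7}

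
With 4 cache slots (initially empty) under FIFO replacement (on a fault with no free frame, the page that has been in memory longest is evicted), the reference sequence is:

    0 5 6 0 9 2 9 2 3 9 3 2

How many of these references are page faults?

6

0 -> miss, frames [0]
5 -> miss, frames [0, 5]
6 -> miss, frames [0, 5, 6]
0 -> hit
9 -> miss, frames [0, 5, 6, 9]
2 -> miss, evict 0, frames [5, 6, 9, 2]
9 -> hit
2 -> hit
3 -> miss, evict 5, frames [6, 9, 2, 3]
9 -> hit
3 -> hit
2 -> hit
Page faults: 6.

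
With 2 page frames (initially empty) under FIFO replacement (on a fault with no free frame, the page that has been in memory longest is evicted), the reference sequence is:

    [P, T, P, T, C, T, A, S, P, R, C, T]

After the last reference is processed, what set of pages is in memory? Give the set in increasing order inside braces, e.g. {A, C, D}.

P → miss, frames {P}
T → miss, frames {P,T}
P → hit
T → hit
C → miss, evict P, frames {T,C}
T → hit
A → miss, evict T, frames {C,A}
S → miss, evict C, frames {A,S}
P → miss, evict A, frames {S,P}
R → miss, evict S, frames {P,R}
C → miss, evict P, frames {R,C}
T → miss, evict R, frames {C,T}

{C, T}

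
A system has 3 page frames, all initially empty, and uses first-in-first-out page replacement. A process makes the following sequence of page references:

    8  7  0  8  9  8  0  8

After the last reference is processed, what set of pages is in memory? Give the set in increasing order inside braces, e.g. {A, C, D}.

{0, 8, 9}

8 → miss, frames (8)
7 → miss, frames (8 7)
0 → miss, frames (8 7 0)
8 → hit
9 → miss, evict 8, frames (7 0 9)
8 → miss, evict 7, frames (0 9 8)
0 → hit
8 → hit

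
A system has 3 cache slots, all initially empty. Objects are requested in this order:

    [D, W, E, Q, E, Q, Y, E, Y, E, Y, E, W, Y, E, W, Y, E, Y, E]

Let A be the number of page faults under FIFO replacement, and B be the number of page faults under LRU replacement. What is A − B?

1

Under FIFO: F F F F . . F . . . . . F . F . . . . . → 7 faults.
Under LRU: F F F F . . F . . . . . F . . . . . . . → 6 faults.
A − B = 7 − 6 = 1.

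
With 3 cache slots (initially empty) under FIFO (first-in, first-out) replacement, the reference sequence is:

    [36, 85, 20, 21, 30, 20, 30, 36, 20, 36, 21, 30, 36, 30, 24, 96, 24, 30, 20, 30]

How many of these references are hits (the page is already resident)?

6

36 → miss, frames (36)
85 → miss, frames (36 85)
20 → miss, frames (36 85 20)
21 → miss, evict 36, frames (85 20 21)
30 → miss, evict 85, frames (20 21 30)
20 → hit
30 → hit
36 → miss, evict 20, frames (21 30 36)
20 → miss, evict 21, frames (30 36 20)
36 → hit
21 → miss, evict 30, frames (36 20 21)
30 → miss, evict 36, frames (20 21 30)
36 → miss, evict 20, frames (21 30 36)
30 → hit
24 → miss, evict 21, frames (30 36 24)
96 → miss, evict 30, frames (36 24 96)
24 → hit
30 → miss, evict 36, frames (24 96 30)
20 → miss, evict 24, frames (96 30 20)
30 → hit
Hits: 6.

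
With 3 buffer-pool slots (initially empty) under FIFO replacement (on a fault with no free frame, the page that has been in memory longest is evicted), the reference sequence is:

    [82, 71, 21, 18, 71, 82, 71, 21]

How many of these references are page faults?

7

82 → fault, frames {82}
71 → fault, frames {82,71}
21 → fault, frames {82,71,21}
18 → fault, evict 82, frames {71,21,18}
71 → hit
82 → fault, evict 71, frames {21,18,82}
71 → fault, evict 21, frames {18,82,71}
21 → fault, evict 18, frames {82,71,21}
Page faults: 7.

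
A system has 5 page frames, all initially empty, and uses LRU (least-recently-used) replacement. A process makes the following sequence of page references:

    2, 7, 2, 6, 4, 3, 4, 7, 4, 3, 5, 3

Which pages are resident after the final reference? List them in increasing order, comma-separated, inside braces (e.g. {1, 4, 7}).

{3, 4, 5, 6, 7}

2 -> miss, frames [2]
7 -> miss, frames [2, 7]
2 -> hit
6 -> miss, frames [7, 2, 6]
4 -> miss, frames [7, 2, 6, 4]
3 -> miss, frames [7, 2, 6, 4, 3]
4 -> hit
7 -> hit
4 -> hit
3 -> hit
5 -> miss, evict 2, frames [6, 7, 4, 3, 5]
3 -> hit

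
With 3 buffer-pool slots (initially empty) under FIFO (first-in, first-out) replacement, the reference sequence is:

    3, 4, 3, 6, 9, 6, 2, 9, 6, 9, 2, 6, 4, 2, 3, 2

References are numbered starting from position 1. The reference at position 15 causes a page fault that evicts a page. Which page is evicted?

pos 1: 3 → fault, frames {3}
pos 2: 4 → fault, frames {3,4}
pos 3: 3 → hit
pos 4: 6 → fault, frames {3,4,6}
pos 5: 9 → fault, evict 3, frames {4,6,9}
pos 6: 6 → hit
pos 7: 2 → fault, evict 4, frames {6,9,2}
pos 8: 9 → hit
pos 9: 6 → hit
pos 10: 9 → hit
pos 11: 2 → hit
pos 12: 6 → hit
pos 13: 4 → fault, evict 6, frames {9,2,4}
pos 14: 2 → hit
pos 15: 3 → fault, evict 9, frames {2,4,3}
At position 15, page 9 is evicted.

9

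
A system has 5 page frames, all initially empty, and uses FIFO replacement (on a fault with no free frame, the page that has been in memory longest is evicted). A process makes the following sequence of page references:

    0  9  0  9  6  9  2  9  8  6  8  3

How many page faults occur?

0: miss, frames [0]
9: miss, frames [0, 9]
0: hit
9: hit
6: miss, frames [0, 9, 6]
9: hit
2: miss, frames [0, 9, 6, 2]
9: hit
8: miss, frames [0, 9, 6, 2, 8]
6: hit
8: hit
3: miss, evict 0, frames [9, 6, 2, 8, 3]
Page faults: 6.

6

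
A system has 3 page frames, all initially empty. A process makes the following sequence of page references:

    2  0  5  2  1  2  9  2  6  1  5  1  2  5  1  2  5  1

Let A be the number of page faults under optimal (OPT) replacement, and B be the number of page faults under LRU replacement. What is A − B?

-2

Under OPT: F F F . F . F . F . F . . . . . . . → 7 faults.
Under LRU: F F F . F . F . F F F . F . . . . . → 9 faults.
A − B = 7 − 9 = -2.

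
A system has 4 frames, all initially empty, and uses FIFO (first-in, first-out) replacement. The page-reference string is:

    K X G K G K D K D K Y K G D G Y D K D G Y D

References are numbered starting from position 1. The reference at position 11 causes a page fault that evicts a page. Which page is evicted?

K

pos 1: K → miss, frames [K]
pos 2: X → miss, frames [K, X]
pos 3: G → miss, frames [K, X, G]
pos 4: K → hit
pos 5: G → hit
pos 6: K → hit
pos 7: D → miss, frames [K, X, G, D]
pos 8: K → hit
pos 9: D → hit
pos 10: K → hit
pos 11: Y → miss, evict K, frames [X, G, D, Y]
At position 11, page K is evicted.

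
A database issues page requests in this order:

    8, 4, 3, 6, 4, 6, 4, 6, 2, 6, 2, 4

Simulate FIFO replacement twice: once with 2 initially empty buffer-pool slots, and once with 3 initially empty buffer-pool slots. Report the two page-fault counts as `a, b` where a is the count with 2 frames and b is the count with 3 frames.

8, 6

2 frames: F F F F F . . . F F . F → 8 faults.
3 frames: F F F F . . . . F . . F → 6 faults.
6 < 8: adding a frame reduced faults, as is typical.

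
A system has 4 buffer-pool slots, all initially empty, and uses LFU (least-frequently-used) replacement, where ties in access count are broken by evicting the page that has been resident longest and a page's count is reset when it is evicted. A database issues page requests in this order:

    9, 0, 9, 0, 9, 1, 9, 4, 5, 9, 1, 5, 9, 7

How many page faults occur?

7

9 -> fault, frames (9)
0 -> fault, frames (9 0)
9 -> hit
0 -> hit
9 -> hit
1 -> fault, frames (9 0 1)
9 -> hit
4 -> fault, frames (9 0 1 4)
5 -> fault, evict 1, frames (9 0 4 5)
9 -> hit
1 -> fault, evict 4, frames (9 0 5 1)
5 -> hit
9 -> hit
7 -> fault, evict 1, frames (9 0 5 7)
Page faults: 7.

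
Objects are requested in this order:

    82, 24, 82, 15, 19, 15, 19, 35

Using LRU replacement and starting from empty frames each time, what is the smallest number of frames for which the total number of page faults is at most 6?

f=1: 8 faults
f=2: 5 faults
f=3: 5 faults
f=4: 5 faults
f=5: 5 faults
Smallest f with faults ≤ 6 is 2.

2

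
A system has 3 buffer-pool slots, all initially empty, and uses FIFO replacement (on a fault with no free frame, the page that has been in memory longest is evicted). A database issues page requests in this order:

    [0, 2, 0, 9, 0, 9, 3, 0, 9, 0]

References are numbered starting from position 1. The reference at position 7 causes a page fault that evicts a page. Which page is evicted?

0

pos 1: 0 -> miss, frames (0)
pos 2: 2 -> miss, frames (0 2)
pos 3: 0 -> hit
pos 4: 9 -> miss, frames (0 2 9)
pos 5: 0 -> hit
pos 6: 9 -> hit
pos 7: 3 -> miss, evict 0, frames (2 9 3)
At position 7, page 0 is evicted.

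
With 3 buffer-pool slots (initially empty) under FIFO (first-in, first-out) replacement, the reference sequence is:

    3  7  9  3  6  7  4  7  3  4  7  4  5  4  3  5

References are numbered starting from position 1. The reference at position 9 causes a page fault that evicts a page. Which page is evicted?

pos 1: 3 -> fault, frames [3]
pos 2: 7 -> fault, frames [3, 7]
pos 3: 9 -> fault, frames [3, 7, 9]
pos 4: 3 -> hit
pos 5: 6 -> fault, evict 3, frames [7, 9, 6]
pos 6: 7 -> hit
pos 7: 4 -> fault, evict 7, frames [9, 6, 4]
pos 8: 7 -> fault, evict 9, frames [6, 4, 7]
pos 9: 3 -> fault, evict 6, frames [4, 7, 3]
At position 9, page 6 is evicted.

6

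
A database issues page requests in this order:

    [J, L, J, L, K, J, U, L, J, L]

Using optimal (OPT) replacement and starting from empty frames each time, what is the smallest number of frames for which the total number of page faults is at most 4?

3

f=1: 10 faults
f=2: 5 faults
f=3: 4 faults
f=4: 4 faults
Smallest f with faults ≤ 4 is 3.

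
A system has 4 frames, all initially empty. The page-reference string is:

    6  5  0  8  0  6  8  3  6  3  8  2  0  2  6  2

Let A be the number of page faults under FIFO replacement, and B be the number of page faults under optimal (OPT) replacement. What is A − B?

2

Under FIFO: F F F F . . . F F . . F F . . . → 8 faults.
Under OPT: F F F F . . . F . . . F . . . . → 6 faults.
A − B = 8 − 6 = 2.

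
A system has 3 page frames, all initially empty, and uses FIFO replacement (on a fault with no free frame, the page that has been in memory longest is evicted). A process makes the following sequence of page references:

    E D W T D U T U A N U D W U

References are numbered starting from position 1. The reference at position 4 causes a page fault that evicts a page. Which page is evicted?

E

pos 1: E -> miss, frames [E]
pos 2: D -> miss, frames [E, D]
pos 3: W -> miss, frames [E, D, W]
pos 4: T -> miss, evict E, frames [D, W, T]
At position 4, page E is evicted.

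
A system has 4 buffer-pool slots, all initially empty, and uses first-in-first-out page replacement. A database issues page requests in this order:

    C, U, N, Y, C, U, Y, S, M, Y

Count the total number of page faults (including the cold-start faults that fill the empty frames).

C: miss, frames [C]
U: miss, frames [C, U]
N: miss, frames [C, U, N]
Y: miss, frames [C, U, N, Y]
C: hit
U: hit
Y: hit
S: miss, evict C, frames [U, N, Y, S]
M: miss, evict U, frames [N, Y, S, M]
Y: hit
Page faults: 6.

6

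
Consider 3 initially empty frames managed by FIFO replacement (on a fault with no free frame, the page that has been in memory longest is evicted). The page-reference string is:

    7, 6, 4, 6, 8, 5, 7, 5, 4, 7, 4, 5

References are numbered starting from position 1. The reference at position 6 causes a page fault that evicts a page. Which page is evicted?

6

pos 1: 7 → miss, frames (7)
pos 2: 6 → miss, frames (7 6)
pos 3: 4 → miss, frames (7 6 4)
pos 4: 6 → hit
pos 5: 8 → miss, evict 7, frames (6 4 8)
pos 6: 5 → miss, evict 6, frames (4 8 5)
At position 6, page 6 is evicted.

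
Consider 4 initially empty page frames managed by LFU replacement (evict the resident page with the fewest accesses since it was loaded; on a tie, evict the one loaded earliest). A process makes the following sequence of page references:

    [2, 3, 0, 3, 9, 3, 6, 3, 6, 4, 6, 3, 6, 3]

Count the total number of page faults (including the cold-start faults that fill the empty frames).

2 → fault, frames (2)
3 → fault, frames (2 3)
0 → fault, frames (2 3 0)
3 → hit
9 → fault, frames (2 3 0 9)
3 → hit
6 → fault, evict 2, frames (3 0 9 6)
3 → hit
6 → hit
4 → fault, evict 0, frames (3 9 6 4)
6 → hit
3 → hit
6 → hit
3 → hit
Page faults: 6.

6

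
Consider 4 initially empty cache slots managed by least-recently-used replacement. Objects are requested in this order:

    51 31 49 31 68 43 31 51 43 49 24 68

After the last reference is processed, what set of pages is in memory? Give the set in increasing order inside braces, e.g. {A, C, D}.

{24, 43, 49, 68}

51 → miss, frames (51)
31 → miss, frames (51 31)
49 → miss, frames (51 31 49)
31 → hit
68 → miss, frames (51 49 31 68)
43 → miss, evict 51, frames (49 31 68 43)
31 → hit
51 → miss, evict 49, frames (68 43 31 51)
43 → hit
49 → miss, evict 68, frames (31 51 43 49)
24 → miss, evict 31, frames (51 43 49 24)
68 → miss, evict 51, frames (43 49 24 68)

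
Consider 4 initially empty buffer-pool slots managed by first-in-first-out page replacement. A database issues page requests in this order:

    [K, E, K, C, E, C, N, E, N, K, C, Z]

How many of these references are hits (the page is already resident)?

K -> fault, frames (K)
E -> fault, frames (K E)
K -> hit
C -> fault, frames (K E C)
E -> hit
C -> hit
N -> fault, frames (K E C N)
E -> hit
N -> hit
K -> hit
C -> hit
Z -> fault, evict K, frames (E C N Z)
Hits: 7.

7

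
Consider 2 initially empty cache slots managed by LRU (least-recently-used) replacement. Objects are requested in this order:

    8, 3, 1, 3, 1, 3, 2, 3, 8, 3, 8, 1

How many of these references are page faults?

8: miss, frames (8)
3: miss, frames (8 3)
1: miss, evict 8, frames (3 1)
3: hit
1: hit
3: hit
2: miss, evict 1, frames (3 2)
3: hit
8: miss, evict 2, frames (3 8)
3: hit
8: hit
1: miss, evict 3, frames (8 1)
Page faults: 6.

6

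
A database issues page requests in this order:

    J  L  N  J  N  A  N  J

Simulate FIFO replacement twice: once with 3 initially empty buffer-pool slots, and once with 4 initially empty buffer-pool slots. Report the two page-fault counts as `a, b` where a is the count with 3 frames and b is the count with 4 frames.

5, 4

3 frames: F F F . . F . F → 5 faults.
4 frames: F F F . . F . . → 4 faults.
4 < 5: adding a frame reduced faults, as is typical.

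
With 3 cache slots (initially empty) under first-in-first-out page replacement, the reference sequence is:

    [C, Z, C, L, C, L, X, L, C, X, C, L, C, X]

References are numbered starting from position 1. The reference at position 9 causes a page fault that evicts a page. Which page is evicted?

pos 1: C → fault, frames (C)
pos 2: Z → fault, frames (C Z)
pos 3: C → hit
pos 4: L → fault, frames (C Z L)
pos 5: C → hit
pos 6: L → hit
pos 7: X → fault, evict C, frames (Z L X)
pos 8: L → hit
pos 9: C → fault, evict Z, frames (L X C)
At position 9, page Z is evicted.

Z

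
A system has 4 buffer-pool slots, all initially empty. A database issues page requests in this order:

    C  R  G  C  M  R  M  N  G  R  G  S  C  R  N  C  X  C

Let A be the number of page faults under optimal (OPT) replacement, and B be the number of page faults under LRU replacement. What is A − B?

Under OPT: F F F . F . . F . . . F . . . . F . → 7 faults.
Under LRU: F F F . F . . F F . . F F . F . F . → 10 faults.
A − B = 7 − 10 = -3.

-3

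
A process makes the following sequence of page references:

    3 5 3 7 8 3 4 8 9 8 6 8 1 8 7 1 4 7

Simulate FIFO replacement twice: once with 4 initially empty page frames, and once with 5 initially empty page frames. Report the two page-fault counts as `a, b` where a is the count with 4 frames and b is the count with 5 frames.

11, 9

4 frames: F F . F F . F . F . F . F F F . F . → 11 faults.
5 frames: F F . F F . F . F . F . F . F . . . → 9 faults.
9 < 11: adding a frame reduced faults, as is typical.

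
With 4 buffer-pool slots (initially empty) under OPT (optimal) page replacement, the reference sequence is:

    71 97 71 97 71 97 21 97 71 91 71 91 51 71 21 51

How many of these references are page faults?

71 → miss, frames [71]
97 → miss, frames [71, 97]
71 → hit
97 → hit
71 → hit
97 → hit
21 → miss, frames [71, 97, 21]
97 → hit
71 → hit
91 → miss, frames [71, 97, 21, 91]
71 → hit
91 → hit
51 → miss, evict 91, frames [71, 97, 21, 51]
71 → hit
21 → hit
51 → hit
Page faults: 5.

5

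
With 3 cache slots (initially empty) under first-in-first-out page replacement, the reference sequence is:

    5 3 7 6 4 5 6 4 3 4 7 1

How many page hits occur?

5 → miss, frames (5)
3 → miss, frames (5 3)
7 → miss, frames (5 3 7)
6 → miss, evict 5, frames (3 7 6)
4 → miss, evict 3, frames (7 6 4)
5 → miss, evict 7, frames (6 4 5)
6 → hit
4 → hit
3 → miss, evict 6, frames (4 5 3)
4 → hit
7 → miss, evict 4, frames (5 3 7)
1 → miss, evict 5, frames (3 7 1)
Hits: 3.

3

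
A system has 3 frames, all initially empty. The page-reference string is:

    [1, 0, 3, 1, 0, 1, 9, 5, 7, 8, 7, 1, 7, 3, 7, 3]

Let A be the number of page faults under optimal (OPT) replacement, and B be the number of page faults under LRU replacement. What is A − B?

Under OPT: F F F . . . F F F F . . . F . . → 8 faults.
Under LRU: F F F . . . F F F F . F . F . . → 9 faults.
A − B = 8 − 9 = -1.

-1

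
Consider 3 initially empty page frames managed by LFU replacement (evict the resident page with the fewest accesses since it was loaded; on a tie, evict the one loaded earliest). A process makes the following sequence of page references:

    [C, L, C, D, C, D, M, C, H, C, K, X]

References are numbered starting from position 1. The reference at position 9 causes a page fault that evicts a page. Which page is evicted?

pos 1: C -> fault, frames (C)
pos 2: L -> fault, frames (C L)
pos 3: C -> hit
pos 4: D -> fault, frames (C L D)
pos 5: C -> hit
pos 6: D -> hit
pos 7: M -> fault, evict L, frames (C D M)
pos 8: C -> hit
pos 9: H -> fault, evict M, frames (C D H)
At position 9, page M is evicted.

M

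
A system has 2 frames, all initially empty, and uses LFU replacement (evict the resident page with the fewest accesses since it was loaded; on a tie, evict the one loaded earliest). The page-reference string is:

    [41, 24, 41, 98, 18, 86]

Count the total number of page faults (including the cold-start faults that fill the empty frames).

5

41 -> miss, frames (41)
24 -> miss, frames (41 24)
41 -> hit
98 -> miss, evict 24, frames (41 98)
18 -> miss, evict 98, frames (41 18)
86 -> miss, evict 18, frames (41 86)
Page faults: 5.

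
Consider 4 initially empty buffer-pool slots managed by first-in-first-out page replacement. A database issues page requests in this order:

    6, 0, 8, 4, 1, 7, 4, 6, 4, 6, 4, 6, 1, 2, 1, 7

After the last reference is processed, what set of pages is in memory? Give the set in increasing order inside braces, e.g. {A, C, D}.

{1, 2, 6, 7}

6 -> miss, frames [6]
0 -> miss, frames [6, 0]
8 -> miss, frames [6, 0, 8]
4 -> miss, frames [6, 0, 8, 4]
1 -> miss, evict 6, frames [0, 8, 4, 1]
7 -> miss, evict 0, frames [8, 4, 1, 7]
4 -> hit
6 -> miss, evict 8, frames [4, 1, 7, 6]
4 -> hit
6 -> hit
4 -> hit
6 -> hit
1 -> hit
2 -> miss, evict 4, frames [1, 7, 6, 2]
1 -> hit
7 -> hit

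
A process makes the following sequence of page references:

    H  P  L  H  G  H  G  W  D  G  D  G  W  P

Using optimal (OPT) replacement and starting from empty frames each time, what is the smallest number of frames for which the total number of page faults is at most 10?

f=1: 14 faults
f=2: 8 faults
f=3: 7 faults
f=4: 6 faults
f=5: 6 faults
f=6: 6 faults
Smallest f with faults ≤ 10 is 2.

2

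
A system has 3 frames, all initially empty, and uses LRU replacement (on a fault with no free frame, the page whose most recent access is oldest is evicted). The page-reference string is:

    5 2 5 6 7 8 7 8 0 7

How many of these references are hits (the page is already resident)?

4

5: fault, frames (5)
2: fault, frames (5 2)
5: hit
6: fault, frames (2 5 6)
7: fault, evict 2, frames (5 6 7)
8: fault, evict 5, frames (6 7 8)
7: hit
8: hit
0: fault, evict 6, frames (7 8 0)
7: hit
Hits: 4.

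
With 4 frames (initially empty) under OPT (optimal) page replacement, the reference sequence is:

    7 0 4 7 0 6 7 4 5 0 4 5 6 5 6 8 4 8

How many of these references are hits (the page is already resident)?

7 -> miss, frames [7]
0 -> miss, frames [7, 0]
4 -> miss, frames [7, 0, 4]
7 -> hit
0 -> hit
6 -> miss, frames [7, 0, 4, 6]
7 -> hit
4 -> hit
5 -> miss, evict 7, frames [0, 4, 6, 5]
0 -> hit
4 -> hit
5 -> hit
6 -> hit
5 -> hit
6 -> hit
8 -> miss, evict 5, frames [0, 4, 6, 8]
4 -> hit
8 -> hit
Hits: 12.

12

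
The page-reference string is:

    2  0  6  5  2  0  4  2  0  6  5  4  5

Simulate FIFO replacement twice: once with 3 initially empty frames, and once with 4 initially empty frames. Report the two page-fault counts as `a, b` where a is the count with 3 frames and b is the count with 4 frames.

3 frames: F F F F F F F . . F F . . → 9 faults.
4 frames: F F F F . . F F F F F F . → 10 faults.
10 > 9: adding a frame increased faults — Belady's anomaly.

9, 10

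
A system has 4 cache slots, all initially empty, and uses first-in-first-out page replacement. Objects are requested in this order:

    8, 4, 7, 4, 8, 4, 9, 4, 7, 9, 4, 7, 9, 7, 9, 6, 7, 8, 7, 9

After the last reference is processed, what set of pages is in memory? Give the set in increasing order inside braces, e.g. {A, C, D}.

{6, 7, 8, 9}

8 -> fault, frames {8}
4 -> fault, frames {8,4}
7 -> fault, frames {8,4,7}
4 -> hit
8 -> hit
4 -> hit
9 -> fault, frames {8,4,7,9}
4 -> hit
7 -> hit
9 -> hit
4 -> hit
7 -> hit
9 -> hit
7 -> hit
9 -> hit
6 -> fault, evict 8, frames {4,7,9,6}
7 -> hit
8 -> fault, evict 4, frames {7,9,6,8}
7 -> hit
9 -> hit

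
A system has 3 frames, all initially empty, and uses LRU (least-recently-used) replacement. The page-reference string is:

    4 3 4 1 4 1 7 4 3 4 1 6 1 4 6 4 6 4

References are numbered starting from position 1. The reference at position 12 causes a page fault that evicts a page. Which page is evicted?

pos 1: 4: miss, frames (4)
pos 2: 3: miss, frames (4 3)
pos 3: 4: hit
pos 4: 1: miss, frames (3 4 1)
pos 5: 4: hit
pos 6: 1: hit
pos 7: 7: miss, evict 3, frames (4 1 7)
pos 8: 4: hit
pos 9: 3: miss, evict 1, frames (7 4 3)
pos 10: 4: hit
pos 11: 1: miss, evict 7, frames (3 4 1)
pos 12: 6: miss, evict 3, frames (4 1 6)
At position 12, page 3 is evicted.

3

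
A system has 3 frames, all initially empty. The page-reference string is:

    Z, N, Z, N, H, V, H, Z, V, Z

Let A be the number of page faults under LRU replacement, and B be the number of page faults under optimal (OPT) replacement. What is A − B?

1

Under LRU: F F . . F F . F . . → 5 faults.
Under OPT: F F . . F F . . . . → 4 faults.
A − B = 5 − 4 = 1.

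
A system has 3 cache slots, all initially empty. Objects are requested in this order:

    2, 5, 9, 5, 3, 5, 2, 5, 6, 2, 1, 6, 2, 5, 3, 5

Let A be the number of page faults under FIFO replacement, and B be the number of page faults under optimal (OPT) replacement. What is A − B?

Under FIFO: F F F . F . F F F . F . F F F . → 11 faults.
Under OPT: F F F . F . . . F . F . . F F . → 8 faults.
A − B = 11 − 8 = 3.

3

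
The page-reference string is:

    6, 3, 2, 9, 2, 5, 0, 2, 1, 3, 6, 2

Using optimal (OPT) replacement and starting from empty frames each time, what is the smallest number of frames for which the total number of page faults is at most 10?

f=1: 12 faults
f=2: 9 faults
f=3: 8 faults
f=4: 7 faults
f=5: 7 faults
f=6: 7 faults
f=7: 7 faults
Smallest f with faults ≤ 10 is 2.

2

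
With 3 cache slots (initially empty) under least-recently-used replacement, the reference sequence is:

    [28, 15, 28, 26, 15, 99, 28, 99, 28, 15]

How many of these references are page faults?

5

28: miss, frames [28]
15: miss, frames [28, 15]
28: hit
26: miss, frames [15, 28, 26]
15: hit
99: miss, evict 28, frames [26, 15, 99]
28: miss, evict 26, frames [15, 99, 28]
99: hit
28: hit
15: hit
Page faults: 5.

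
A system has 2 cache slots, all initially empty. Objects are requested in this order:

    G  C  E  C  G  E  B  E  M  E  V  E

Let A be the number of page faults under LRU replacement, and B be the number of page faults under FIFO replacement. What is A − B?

Under LRU: F F F . F F F . F . F . → 8 faults.
Under FIFO: F F F . F . F F F . F F → 9 faults.
A − B = 8 − 9 = -1.

-1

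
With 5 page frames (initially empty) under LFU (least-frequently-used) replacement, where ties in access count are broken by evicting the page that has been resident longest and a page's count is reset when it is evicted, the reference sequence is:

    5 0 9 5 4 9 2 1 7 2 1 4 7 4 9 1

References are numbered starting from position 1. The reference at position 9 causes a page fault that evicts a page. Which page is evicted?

pos 1: 5 → miss, frames (5)
pos 2: 0 → miss, frames (5 0)
pos 3: 9 → miss, frames (5 0 9)
pos 4: 5 → hit
pos 5: 4 → miss, frames (5 0 9 4)
pos 6: 9 → hit
pos 7: 2 → miss, frames (5 0 9 4 2)
pos 8: 1 → miss, evict 0, frames (5 9 4 2 1)
pos 9: 7 → miss, evict 4, frames (5 9 2 1 7)
At position 9, page 4 is evicted.

4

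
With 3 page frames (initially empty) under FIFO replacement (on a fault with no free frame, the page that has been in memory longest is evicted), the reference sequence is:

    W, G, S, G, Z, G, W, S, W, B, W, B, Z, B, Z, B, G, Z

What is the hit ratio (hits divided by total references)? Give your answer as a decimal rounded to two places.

W -> miss, frames (W)
G -> miss, frames (W G)
S -> miss, frames (W G S)
G -> hit
Z -> miss, evict W, frames (G S Z)
G -> hit
W -> miss, evict G, frames (S Z W)
S -> hit
W -> hit
B -> miss, evict S, frames (Z W B)
W -> hit
B -> hit
Z -> hit
B -> hit
Z -> hit
B -> hit
G -> miss, evict Z, frames (W B G)
Z -> miss, evict W, frames (B G Z)
Hits: 10 of 18 references → 10/18 = 0.5556.

0.56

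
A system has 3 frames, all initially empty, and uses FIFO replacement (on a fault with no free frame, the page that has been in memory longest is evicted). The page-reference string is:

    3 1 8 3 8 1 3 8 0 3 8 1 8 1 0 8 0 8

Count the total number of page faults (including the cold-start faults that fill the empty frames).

3 -> fault, frames [3]
1 -> fault, frames [3, 1]
8 -> fault, frames [3, 1, 8]
3 -> hit
8 -> hit
1 -> hit
3 -> hit
8 -> hit
0 -> fault, evict 3, frames [1, 8, 0]
3 -> fault, evict 1, frames [8, 0, 3]
8 -> hit
1 -> fault, evict 8, frames [0, 3, 1]
8 -> fault, evict 0, frames [3, 1, 8]
1 -> hit
0 -> fault, evict 3, frames [1, 8, 0]
8 -> hit
0 -> hit
8 -> hit
Page faults: 8.

8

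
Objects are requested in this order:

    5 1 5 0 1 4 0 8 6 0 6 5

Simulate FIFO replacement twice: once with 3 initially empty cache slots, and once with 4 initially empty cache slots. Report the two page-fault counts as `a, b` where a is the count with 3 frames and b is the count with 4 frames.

3 frames: F F . F . F . F F F . F → 8 faults.
4 frames: F F . F . F . F F . . F → 7 faults.
7 < 8: adding a frame reduced faults, as is typical.

8, 7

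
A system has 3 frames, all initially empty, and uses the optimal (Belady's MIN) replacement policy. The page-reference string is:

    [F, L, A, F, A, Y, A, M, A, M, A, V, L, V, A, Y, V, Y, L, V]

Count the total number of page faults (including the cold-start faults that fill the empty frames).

7

F → fault, frames [F]
L → fault, frames [F, L]
A → fault, frames [F, L, A]
F → hit
A → hit
Y → fault, evict F, frames [L, A, Y]
A → hit
M → fault, evict Y, frames [L, A, M]
A → hit
M → hit
A → hit
V → fault, evict M, frames [L, A, V]
L → hit
V → hit
A → hit
Y → fault, evict A, frames [L, V, Y]
V → hit
Y → hit
L → hit
V → hit
Page faults: 7.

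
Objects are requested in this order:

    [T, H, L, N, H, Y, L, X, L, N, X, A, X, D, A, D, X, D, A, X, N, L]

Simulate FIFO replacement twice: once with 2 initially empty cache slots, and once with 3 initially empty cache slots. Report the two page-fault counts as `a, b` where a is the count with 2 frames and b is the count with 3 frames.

19, 13

2 frames: F F F F F F F F . F . F F F F . F F F F F F → 19 faults.
3 frames: F F F F . F . F F F . F F F . . . . . . F F → 13 faults.
13 < 19: adding a frame reduced faults, as is typical.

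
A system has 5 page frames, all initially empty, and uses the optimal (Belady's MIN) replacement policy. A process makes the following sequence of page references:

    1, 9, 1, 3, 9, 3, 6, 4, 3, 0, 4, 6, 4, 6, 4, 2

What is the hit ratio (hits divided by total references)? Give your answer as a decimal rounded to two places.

0.56

1 -> fault, frames (1)
9 -> fault, frames (1 9)
1 -> hit
3 -> fault, frames (1 9 3)
9 -> hit
3 -> hit
6 -> fault, frames (1 9 3 6)
4 -> fault, frames (1 9 3 6 4)
3 -> hit
0 -> fault, evict 3, frames (1 9 6 4 0)
4 -> hit
6 -> hit
4 -> hit
6 -> hit
4 -> hit
2 -> fault, evict 0, frames (1 9 6 4 2)
Hits: 9 of 16 references → 9/16 = 0.5625.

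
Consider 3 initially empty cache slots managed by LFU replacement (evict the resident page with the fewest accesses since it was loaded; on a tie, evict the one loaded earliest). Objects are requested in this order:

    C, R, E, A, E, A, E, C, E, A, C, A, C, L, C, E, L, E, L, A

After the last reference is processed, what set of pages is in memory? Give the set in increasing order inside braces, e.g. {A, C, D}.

C → miss, frames (C)
R → miss, frames (C R)
E → miss, frames (C R E)
A → miss, evict C, frames (R E A)
E → hit
A → hit
E → hit
C → miss, evict R, frames (E A C)
E → hit
A → hit
C → hit
A → hit
C → hit
L → miss, evict C, frames (E A L)
C → miss, evict L, frames (E A C)
E → hit
L → miss, evict C, frames (E A L)
E → hit
L → hit
A → hit

{A, E, L}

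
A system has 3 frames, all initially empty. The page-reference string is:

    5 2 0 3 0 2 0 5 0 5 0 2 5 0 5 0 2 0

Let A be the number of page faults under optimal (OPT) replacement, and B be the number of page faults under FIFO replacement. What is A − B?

-2

Under OPT: F F F F . . . F . . . . . . . . . . → 5 faults.
Under FIFO: F F F F . . . F . . . F . F . . . . → 7 faults.
A − B = 5 − 7 = -2.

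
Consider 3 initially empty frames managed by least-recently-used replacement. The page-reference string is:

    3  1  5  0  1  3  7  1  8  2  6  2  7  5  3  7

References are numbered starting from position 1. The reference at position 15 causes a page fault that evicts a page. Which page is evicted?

2

pos 1: 3 → miss, frames [3]
pos 2: 1 → miss, frames [3, 1]
pos 3: 5 → miss, frames [3, 1, 5]
pos 4: 0 → miss, evict 3, frames [1, 5, 0]
pos 5: 1 → hit
pos 6: 3 → miss, evict 5, frames [0, 1, 3]
pos 7: 7 → miss, evict 0, frames [1, 3, 7]
pos 8: 1 → hit
pos 9: 8 → miss, evict 3, frames [7, 1, 8]
pos 10: 2 → miss, evict 7, frames [1, 8, 2]
pos 11: 6 → miss, evict 1, frames [8, 2, 6]
pos 12: 2 → hit
pos 13: 7 → miss, evict 8, frames [6, 2, 7]
pos 14: 5 → miss, evict 6, frames [2, 7, 5]
pos 15: 3 → miss, evict 2, frames [7, 5, 3]
At position 15, page 2 is evicted.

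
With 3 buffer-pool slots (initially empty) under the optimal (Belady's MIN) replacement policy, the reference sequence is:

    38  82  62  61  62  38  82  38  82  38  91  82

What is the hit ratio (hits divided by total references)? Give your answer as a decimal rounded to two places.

38 → fault, frames (38)
82 → fault, frames (38 82)
62 → fault, frames (38 82 62)
61 → fault, evict 82, frames (38 62 61)
62 → hit
38 → hit
82 → fault, evict 61, frames (38 62 82)
38 → hit
82 → hit
38 → hit
91 → fault, evict 62, frames (38 82 91)
82 → hit
Hits: 6 of 12 references → 6/12 = 0.5000.

0.50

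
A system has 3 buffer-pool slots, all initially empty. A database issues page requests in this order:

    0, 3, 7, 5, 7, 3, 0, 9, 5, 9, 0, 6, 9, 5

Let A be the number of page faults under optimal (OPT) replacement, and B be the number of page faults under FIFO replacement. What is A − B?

Under OPT: F F F F . . F F . . . F . . → 7 faults.
Under FIFO: F F F F . . F F . . . F . F → 8 faults.
A − B = 7 − 8 = -1.

-1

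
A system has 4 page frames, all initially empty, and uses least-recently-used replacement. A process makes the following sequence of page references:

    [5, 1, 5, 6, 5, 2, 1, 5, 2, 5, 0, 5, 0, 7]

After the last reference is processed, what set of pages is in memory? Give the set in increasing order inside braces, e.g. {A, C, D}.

{0, 2, 5, 7}

5 → fault, frames (5)
1 → fault, frames (5 1)
5 → hit
6 → fault, frames (1 5 6)
5 → hit
2 → fault, frames (1 6 5 2)
1 → hit
5 → hit
2 → hit
5 → hit
0 → fault, evict 6, frames (1 2 5 0)
5 → hit
0 → hit
7 → fault, evict 1, frames (2 5 0 7)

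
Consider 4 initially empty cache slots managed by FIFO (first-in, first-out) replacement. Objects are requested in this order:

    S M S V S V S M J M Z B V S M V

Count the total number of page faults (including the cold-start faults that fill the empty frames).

9

S: fault, frames (S)
M: fault, frames (S M)
S: hit
V: fault, frames (S M V)
S: hit
V: hit
S: hit
M: hit
J: fault, frames (S M V J)
M: hit
Z: fault, evict S, frames (M V J Z)
B: fault, evict M, frames (V J Z B)
V: hit
S: fault, evict V, frames (J Z B S)
M: fault, evict J, frames (Z B S M)
V: fault, evict Z, frames (B S M V)
Page faults: 9.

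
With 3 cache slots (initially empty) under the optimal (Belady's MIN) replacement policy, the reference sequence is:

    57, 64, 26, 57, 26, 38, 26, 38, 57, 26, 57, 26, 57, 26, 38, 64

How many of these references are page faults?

5

57 → miss, frames {57}
64 → miss, frames {57,64}
26 → miss, frames {57,64,26}
57 → hit
26 → hit
38 → miss, evict 64, frames {57,26,38}
26 → hit
38 → hit
57 → hit
26 → hit
57 → hit
26 → hit
57 → hit
26 → hit
38 → hit
64 → miss, evict 38, frames {57,26,64}
Page faults: 5.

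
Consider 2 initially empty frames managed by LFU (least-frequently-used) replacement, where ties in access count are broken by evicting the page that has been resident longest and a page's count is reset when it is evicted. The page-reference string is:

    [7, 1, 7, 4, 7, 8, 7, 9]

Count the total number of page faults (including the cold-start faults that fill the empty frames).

5

7 -> fault, frames [7]
1 -> fault, frames [7, 1]
7 -> hit
4 -> fault, evict 1, frames [7, 4]
7 -> hit
8 -> fault, evict 4, frames [7, 8]
7 -> hit
9 -> fault, evict 8, frames [7, 9]
Page faults: 5.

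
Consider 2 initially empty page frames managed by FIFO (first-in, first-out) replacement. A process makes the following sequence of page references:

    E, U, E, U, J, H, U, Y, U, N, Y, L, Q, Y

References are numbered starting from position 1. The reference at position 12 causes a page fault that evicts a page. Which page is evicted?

pos 1: E → fault, frames {E}
pos 2: U → fault, frames {E,U}
pos 3: E → hit
pos 4: U → hit
pos 5: J → fault, evict E, frames {U,J}
pos 6: H → fault, evict U, frames {J,H}
pos 7: U → fault, evict J, frames {H,U}
pos 8: Y → fault, evict H, frames {U,Y}
pos 9: U → hit
pos 10: N → fault, evict U, frames {Y,N}
pos 11: Y → hit
pos 12: L → fault, evict Y, frames {N,L}
At position 12, page Y is evicted.

Y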